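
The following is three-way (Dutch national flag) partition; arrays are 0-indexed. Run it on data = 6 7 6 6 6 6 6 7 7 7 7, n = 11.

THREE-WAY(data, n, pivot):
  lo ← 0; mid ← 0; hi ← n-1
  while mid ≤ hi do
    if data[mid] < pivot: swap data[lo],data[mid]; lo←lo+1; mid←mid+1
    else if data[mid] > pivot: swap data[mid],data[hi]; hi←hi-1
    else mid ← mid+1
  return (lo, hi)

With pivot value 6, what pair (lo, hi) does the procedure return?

(0, 5)

lo=0 mid=0 hi=10
6=6: mid=1
7>6: swap(1,10), hi=9 ⇒ 6 7 6 6 6 6 6 7 7 7 7
7>6: swap(1,9), hi=8 ⇒ 6 7 6 6 6 6 6 7 7 7 7
7>6: swap(1,8), hi=7 ⇒ 6 7 6 6 6 6 6 7 7 7 7
7>6: swap(1,7), hi=6 ⇒ 6 7 6 6 6 6 6 7 7 7 7
7>6: swap(1,6), hi=5 ⇒ 6 6 6 6 6 6 7 7 7 7 7
6=6: mid=2
6=6: mid=3
6=6: mid=4
6=6: mid=5
6=6: mid=6
done. lo=0 hi=5; data=6 6 6 6 6 6 7 7 7 7 7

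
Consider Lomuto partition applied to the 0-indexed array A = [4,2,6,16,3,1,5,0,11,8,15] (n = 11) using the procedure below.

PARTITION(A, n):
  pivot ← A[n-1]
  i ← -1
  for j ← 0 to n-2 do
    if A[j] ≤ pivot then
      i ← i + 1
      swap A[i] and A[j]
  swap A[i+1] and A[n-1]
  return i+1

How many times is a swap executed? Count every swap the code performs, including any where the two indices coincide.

pivot=15, i=-1
j=0: 4≤15, i=0, swap(0,0) ⇒ [4,2,6,16,3,1,5,0,11,8,15]
j=1: 2≤15, i=1, swap(1,1) ⇒ [4,2,6,16,3,1,5,0,11,8,15]
j=2: 6≤15, i=2, swap(2,2) ⇒ [4,2,6,16,3,1,5,0,11,8,15]
j=3: 16>15, skip
j=4: 3≤15, i=3, swap(3,4) ⇒ [4,2,6,3,16,1,5,0,11,8,15]
j=5: 1≤15, i=4, swap(4,5) ⇒ [4,2,6,3,1,16,5,0,11,8,15]
j=6: 5≤15, i=5, swap(5,6) ⇒ [4,2,6,3,1,5,16,0,11,8,15]
j=7: 0≤15, i=6, swap(6,7) ⇒ [4,2,6,3,1,5,0,16,11,8,15]
j=8: 11≤15, i=7, swap(7,8) ⇒ [4,2,6,3,1,5,0,11,16,8,15]
j=9: 8≤15, i=8, swap(8,9) ⇒ [4,2,6,3,1,5,0,11,8,16,15]
swap(9,10) ⇒ [4,2,6,3,1,5,0,11,8,15,16]; return 9

10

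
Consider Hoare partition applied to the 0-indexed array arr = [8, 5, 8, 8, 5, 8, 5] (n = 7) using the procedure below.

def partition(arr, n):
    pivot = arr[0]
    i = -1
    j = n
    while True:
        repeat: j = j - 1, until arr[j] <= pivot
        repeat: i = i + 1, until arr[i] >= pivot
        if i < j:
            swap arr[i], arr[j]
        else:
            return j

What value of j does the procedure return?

pivot = arr[0] = 8; i = -1, j = 7
j→6 (arr[6]=5≤8), i→0 (arr[0]=8≥8); i<j, swap → [5, 5, 8, 8, 5, 8, 8]
j→5 (arr[5]=8≤8), i→2 (arr[2]=8≥8); i<j, swap → [5, 5, 8, 8, 5, 8, 8]
j→4 (arr[4]=5≤8), i→3 (arr[3]=8≥8); i<j, swap → [5, 5, 8, 5, 8, 8, 8]
j→3, i→4; i≥j, return j=3. arr = [5, 5, 8, 5, 8, 8, 8]

3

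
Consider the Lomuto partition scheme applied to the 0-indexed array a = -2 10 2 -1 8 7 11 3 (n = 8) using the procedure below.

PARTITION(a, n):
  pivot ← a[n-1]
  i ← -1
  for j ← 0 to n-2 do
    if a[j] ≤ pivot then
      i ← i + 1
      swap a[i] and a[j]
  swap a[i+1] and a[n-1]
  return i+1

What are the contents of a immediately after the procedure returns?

pivot = a[7] = 3; i = -1
j=0: a[0]=-2 ≤ 3 → i=0, swap a[0],a[0] (no change) → -2 10 2 -1 8 7 11 3
j=1: a[1]=10 > 3 → no swap
j=2: a[2]=2 ≤ 3 → i=1, swap a[1],a[2] → -2 2 10 -1 8 7 11 3
j=3: a[3]=-1 ≤ 3 → i=2, swap a[2],a[3] → -2 2 -1 10 8 7 11 3
j=4: a[4]=8 > 3 → no swap
j=5: a[5]=7 > 3 → no swap
j=6: a[6]=11 > 3 → no swap
final swap a[3],a[7] → -2 2 -1 3 8 7 11 10; return 3

-2 2 -1 3 8 7 11 10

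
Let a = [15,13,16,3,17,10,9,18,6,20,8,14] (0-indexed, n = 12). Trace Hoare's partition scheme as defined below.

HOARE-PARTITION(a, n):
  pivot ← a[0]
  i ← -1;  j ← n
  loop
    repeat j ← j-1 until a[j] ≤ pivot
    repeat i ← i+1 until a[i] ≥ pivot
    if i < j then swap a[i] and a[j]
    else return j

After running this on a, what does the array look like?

pivot = a[0] = 15; i = -1, j = 12
j→11 (a[11]=14≤15), i→0 (a[0]=15≥15); i<j, swap → [14,13,16,3,17,10,9,18,6,20,8,15]
j→10 (a[10]=8≤15), i→2 (a[2]=16≥15); i<j, swap → [14,13,8,3,17,10,9,18,6,20,16,15]
j→8 (a[8]=6≤15), i→4 (a[4]=17≥15); i<j, swap → [14,13,8,3,6,10,9,18,17,20,16,15]
j→6, i→7; i≥j, return j=6. a = [14,13,8,3,6,10,9,18,17,20,16,15]

[14,13,8,3,6,10,9,18,17,20,16,15]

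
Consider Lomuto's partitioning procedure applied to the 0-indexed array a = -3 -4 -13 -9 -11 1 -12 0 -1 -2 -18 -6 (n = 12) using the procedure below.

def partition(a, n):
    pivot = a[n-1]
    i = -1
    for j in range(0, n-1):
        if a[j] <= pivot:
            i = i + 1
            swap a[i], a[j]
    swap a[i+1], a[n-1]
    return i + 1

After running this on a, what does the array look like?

pivot=-6, i=-1
j=0: -3>-6, skip
j=1: -4>-6, skip
j=2: -13≤-6, i=0, swap(0,2) ⇒ -13 -4 -3 -9 -11 1 -12 0 -1 -2 -18 -6
j=3: -9≤-6, i=1, swap(1,3) ⇒ -13 -9 -3 -4 -11 1 -12 0 -1 -2 -18 -6
j=4: -11≤-6, i=2, swap(2,4) ⇒ -13 -9 -11 -4 -3 1 -12 0 -1 -2 -18 -6
j=5: 1>-6, skip
j=6: -12≤-6, i=3, swap(3,6) ⇒ -13 -9 -11 -12 -3 1 -4 0 -1 -2 -18 -6
j=7: 0>-6, skip
j=8: -1>-6, skip
j=9: -2>-6, skip
j=10: -18≤-6, i=4, swap(4,10) ⇒ -13 -9 -11 -12 -18 1 -4 0 -1 -2 -3 -6
swap(5,11) ⇒ -13 -9 -11 -12 -18 -6 -4 0 -1 -2 -3 1; return 5

-13 -9 -11 -12 -18 -6 -4 0 -1 -2 -3 1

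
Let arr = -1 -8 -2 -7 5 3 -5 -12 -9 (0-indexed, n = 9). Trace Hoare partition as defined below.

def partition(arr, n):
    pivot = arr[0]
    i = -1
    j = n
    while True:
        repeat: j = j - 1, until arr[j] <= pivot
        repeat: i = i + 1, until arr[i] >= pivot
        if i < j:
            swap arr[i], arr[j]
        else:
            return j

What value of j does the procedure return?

pivot=-1
j stops at 8 (-9), i stops at 0 (-1); swap ⇒ -9 -8 -2 -7 5 3 -5 -12 -1
j stops at 7 (-12), i stops at 4 (5); swap ⇒ -9 -8 -2 -7 -12 3 -5 5 -1
j stops at 6 (-5), i stops at 5 (3); swap ⇒ -9 -8 -2 -7 -12 -5 3 5 -1
j stops at 5, i stops at 6; i≥j ⇒ return 5. arr=-9 -8 -2 -7 -12 -5 3 5 -1

5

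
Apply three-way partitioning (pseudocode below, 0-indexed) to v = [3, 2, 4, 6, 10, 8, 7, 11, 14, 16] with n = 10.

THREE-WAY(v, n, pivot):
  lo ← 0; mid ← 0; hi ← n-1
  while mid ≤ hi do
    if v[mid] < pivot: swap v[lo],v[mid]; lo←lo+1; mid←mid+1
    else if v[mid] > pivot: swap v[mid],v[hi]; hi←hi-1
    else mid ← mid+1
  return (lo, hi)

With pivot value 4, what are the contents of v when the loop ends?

[3, 2, 4, 10, 8, 7, 11, 14, 16, 6]

lo=0 mid=0 hi=9
3<4: swap(0,0), lo=1 mid=1 ⇒ [3, 2, 4, 6, 10, 8, 7, 11, 14, 16]
2<4: swap(1,1), lo=2 mid=2 ⇒ [3, 2, 4, 6, 10, 8, 7, 11, 14, 16]
4=4: mid=3
6>4: swap(3,9), hi=8 ⇒ [3, 2, 4, 16, 10, 8, 7, 11, 14, 6]
16>4: swap(3,8), hi=7 ⇒ [3, 2, 4, 14, 10, 8, 7, 11, 16, 6]
14>4: swap(3,7), hi=6 ⇒ [3, 2, 4, 11, 10, 8, 7, 14, 16, 6]
11>4: swap(3,6), hi=5 ⇒ [3, 2, 4, 7, 10, 8, 11, 14, 16, 6]
7>4: swap(3,5), hi=4 ⇒ [3, 2, 4, 8, 10, 7, 11, 14, 16, 6]
8>4: swap(3,4), hi=3 ⇒ [3, 2, 4, 10, 8, 7, 11, 14, 16, 6]
10>4: swap(3,3), hi=2 ⇒ [3, 2, 4, 10, 8, 7, 11, 14, 16, 6]
done. lo=2 hi=2; v=[3, 2, 4, 10, 8, 7, 11, 14, 16, 6]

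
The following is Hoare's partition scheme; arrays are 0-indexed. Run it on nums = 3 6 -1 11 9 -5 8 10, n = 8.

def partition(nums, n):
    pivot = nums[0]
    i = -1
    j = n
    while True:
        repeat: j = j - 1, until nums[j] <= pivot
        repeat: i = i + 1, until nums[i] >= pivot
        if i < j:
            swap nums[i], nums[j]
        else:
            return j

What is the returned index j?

1

pivot=3
j stops at 5 (-5), i stops at 0 (3); swap ⇒ -5 6 -1 11 9 3 8 10
j stops at 2 (-1), i stops at 1 (6); swap ⇒ -5 -1 6 11 9 3 8 10
j stops at 1, i stops at 2; i≥j ⇒ return 1. nums=-5 -1 6 11 9 3 8 10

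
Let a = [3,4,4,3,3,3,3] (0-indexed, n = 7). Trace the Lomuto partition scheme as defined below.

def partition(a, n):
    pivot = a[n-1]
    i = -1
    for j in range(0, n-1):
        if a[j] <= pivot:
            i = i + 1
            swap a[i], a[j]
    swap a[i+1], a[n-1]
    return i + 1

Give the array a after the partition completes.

pivot=3, i=-1
j=0: 3≤3, i=0, swap(0,0) ⇒ [3,4,4,3,3,3,3]
j=1: 4>3, skip
j=2: 4>3, skip
j=3: 3≤3, i=1, swap(1,3) ⇒ [3,3,4,4,3,3,3]
j=4: 3≤3, i=2, swap(2,4) ⇒ [3,3,3,4,4,3,3]
j=5: 3≤3, i=3, swap(3,5) ⇒ [3,3,3,3,4,4,3]
swap(4,6) ⇒ [3,3,3,3,3,4,4]; return 4

[3,3,3,3,3,4,4]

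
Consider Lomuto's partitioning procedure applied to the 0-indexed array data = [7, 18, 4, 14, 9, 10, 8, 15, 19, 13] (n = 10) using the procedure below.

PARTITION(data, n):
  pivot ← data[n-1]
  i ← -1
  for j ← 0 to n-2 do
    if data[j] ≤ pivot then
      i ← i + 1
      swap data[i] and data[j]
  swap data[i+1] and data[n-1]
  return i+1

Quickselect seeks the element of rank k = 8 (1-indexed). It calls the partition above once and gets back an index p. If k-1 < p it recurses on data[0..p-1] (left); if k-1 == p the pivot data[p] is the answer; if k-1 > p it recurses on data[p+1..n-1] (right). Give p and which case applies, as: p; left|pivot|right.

pivot = data[9] = 13; i = -1
j=0: data[0]=7 ≤ 13 → i=0, swap data[0],data[0] (no change) → [7, 18, 4, 14, 9, 10, 8, 15, 19, 13]
j=1: data[1]=18 > 13 → no swap
j=2: data[2]=4 ≤ 13 → i=1, swap data[1],data[2] → [7, 4, 18, 14, 9, 10, 8, 15, 19, 13]
j=3: data[3]=14 > 13 → no swap
j=4: data[4]=9 ≤ 13 → i=2, swap data[2],data[4] → [7, 4, 9, 14, 18, 10, 8, 15, 19, 13]
j=5: data[5]=10 ≤ 13 → i=3, swap data[3],data[5] → [7, 4, 9, 10, 18, 14, 8, 15, 19, 13]
j=6: data[6]=8 ≤ 13 → i=4, swap data[4],data[6] → [7, 4, 9, 10, 8, 14, 18, 15, 19, 13]
j=7: data[7]=15 > 13 → no swap
j=8: data[8]=19 > 13 → no swap
final swap data[5],data[9] → [7, 4, 9, 10, 8, 13, 18, 15, 19, 14]; return 5
p = 5; k-1 = 7 > 5 ⇒ right

5; right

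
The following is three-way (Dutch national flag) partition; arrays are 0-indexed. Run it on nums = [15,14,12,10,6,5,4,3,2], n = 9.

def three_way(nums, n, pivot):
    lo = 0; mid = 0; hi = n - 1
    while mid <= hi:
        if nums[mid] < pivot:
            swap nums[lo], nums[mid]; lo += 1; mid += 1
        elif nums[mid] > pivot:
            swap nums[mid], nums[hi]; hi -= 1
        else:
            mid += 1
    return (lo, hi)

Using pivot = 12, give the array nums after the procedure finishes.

[2,3,10,6,5,4,12,14,15]

pivot = 12; lo=0, mid=0, hi=8
nums[mid]=15>12: swap nums[0],nums[8]; hi=7 → [2,14,12,10,6,5,4,3,15]
nums[mid]=2<12: swap nums[0],nums[0]; lo=1,mid=1 → [2,14,12,10,6,5,4,3,15]
nums[mid]=14>12: swap nums[1],nums[7]; hi=6 → [2,3,12,10,6,5,4,14,15]
nums[mid]=3<12: swap nums[1],nums[1]; lo=2,mid=2 → [2,3,12,10,6,5,4,14,15]
nums[mid]=12=12: mid=3
nums[mid]=10<12: swap nums[2],nums[3]; lo=3,mid=4 → [2,3,10,12,6,5,4,14,15]
nums[mid]=6<12: swap nums[3],nums[4]; lo=4,mid=5 → [2,3,10,6,12,5,4,14,15]
nums[mid]=5<12: swap nums[4],nums[5]; lo=5,mid=6 → [2,3,10,6,5,12,4,14,15]
nums[mid]=4<12: swap nums[5],nums[6]; lo=6,mid=7 → [2,3,10,6,5,4,12,14,15]
end: lo=6, hi=6; nums = [2,3,10,6,5,4,12,14,15]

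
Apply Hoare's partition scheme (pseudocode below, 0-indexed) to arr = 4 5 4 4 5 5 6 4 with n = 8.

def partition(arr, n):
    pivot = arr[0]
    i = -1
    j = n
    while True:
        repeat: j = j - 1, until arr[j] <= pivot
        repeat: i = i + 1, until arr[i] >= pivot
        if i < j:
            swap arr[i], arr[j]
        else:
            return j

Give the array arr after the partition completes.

pivot = arr[0] = 4; i = -1, j = 8
j→7 (arr[7]=4≤4), i→0 (arr[0]=4≥4); i<j, swap → 4 5 4 4 5 5 6 4
j→3 (arr[3]=4≤4), i→1 (arr[1]=5≥4); i<j, swap → 4 4 4 5 5 5 6 4
j→2, i→2; i≥j, return j=2. arr = 4 4 4 5 5 5 6 4

4 4 4 5 5 5 6 4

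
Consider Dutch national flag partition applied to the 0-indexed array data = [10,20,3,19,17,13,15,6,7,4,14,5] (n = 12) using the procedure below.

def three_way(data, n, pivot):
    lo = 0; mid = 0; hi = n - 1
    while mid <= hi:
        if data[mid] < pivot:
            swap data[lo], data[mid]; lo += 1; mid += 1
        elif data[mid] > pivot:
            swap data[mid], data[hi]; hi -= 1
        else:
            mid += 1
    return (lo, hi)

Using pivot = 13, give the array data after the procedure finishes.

[10,5,3,4,7,6,13,15,17,14,19,20]

lo=0 mid=0 hi=11
10<13: swap(0,0), lo=1 mid=1 ⇒ [10,20,3,19,17,13,15,6,7,4,14,5]
20>13: swap(1,11), hi=10 ⇒ [10,5,3,19,17,13,15,6,7,4,14,20]
5<13: swap(1,1), lo=2 mid=2 ⇒ [10,5,3,19,17,13,15,6,7,4,14,20]
3<13: swap(2,2), lo=3 mid=3 ⇒ [10,5,3,19,17,13,15,6,7,4,14,20]
19>13: swap(3,10), hi=9 ⇒ [10,5,3,14,17,13,15,6,7,4,19,20]
14>13: swap(3,9), hi=8 ⇒ [10,5,3,4,17,13,15,6,7,14,19,20]
4<13: swap(3,3), lo=4 mid=4 ⇒ [10,5,3,4,17,13,15,6,7,14,19,20]
17>13: swap(4,8), hi=7 ⇒ [10,5,3,4,7,13,15,6,17,14,19,20]
7<13: swap(4,4), lo=5 mid=5 ⇒ [10,5,3,4,7,13,15,6,17,14,19,20]
13=13: mid=6
15>13: swap(6,7), hi=6 ⇒ [10,5,3,4,7,13,6,15,17,14,19,20]
6<13: swap(5,6), lo=6 mid=7 ⇒ [10,5,3,4,7,6,13,15,17,14,19,20]
done. lo=6 hi=6; data=[10,5,3,4,7,6,13,15,17,14,19,20]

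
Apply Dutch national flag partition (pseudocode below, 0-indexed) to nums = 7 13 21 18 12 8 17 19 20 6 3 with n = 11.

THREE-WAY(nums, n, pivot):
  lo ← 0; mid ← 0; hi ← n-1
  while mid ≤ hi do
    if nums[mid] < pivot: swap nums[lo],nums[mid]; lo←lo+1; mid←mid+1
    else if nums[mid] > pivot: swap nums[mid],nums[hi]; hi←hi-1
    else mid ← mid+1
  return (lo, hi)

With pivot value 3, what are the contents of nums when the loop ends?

lo=0 mid=0 hi=10
7>3: swap(0,10), hi=9 ⇒ 3 13 21 18 12 8 17 19 20 6 7
3=3: mid=1
13>3: swap(1,9), hi=8 ⇒ 3 6 21 18 12 8 17 19 20 13 7
6>3: swap(1,8), hi=7 ⇒ 3 20 21 18 12 8 17 19 6 13 7
20>3: swap(1,7), hi=6 ⇒ 3 19 21 18 12 8 17 20 6 13 7
19>3: swap(1,6), hi=5 ⇒ 3 17 21 18 12 8 19 20 6 13 7
17>3: swap(1,5), hi=4 ⇒ 3 8 21 18 12 17 19 20 6 13 7
8>3: swap(1,4), hi=3 ⇒ 3 12 21 18 8 17 19 20 6 13 7
12>3: swap(1,3), hi=2 ⇒ 3 18 21 12 8 17 19 20 6 13 7
18>3: swap(1,2), hi=1 ⇒ 3 21 18 12 8 17 19 20 6 13 7
21>3: swap(1,1), hi=0 ⇒ 3 21 18 12 8 17 19 20 6 13 7
done. lo=0 hi=0; nums=3 21 18 12 8 17 19 20 6 13 7

3 21 18 12 8 17 19 20 6 13 7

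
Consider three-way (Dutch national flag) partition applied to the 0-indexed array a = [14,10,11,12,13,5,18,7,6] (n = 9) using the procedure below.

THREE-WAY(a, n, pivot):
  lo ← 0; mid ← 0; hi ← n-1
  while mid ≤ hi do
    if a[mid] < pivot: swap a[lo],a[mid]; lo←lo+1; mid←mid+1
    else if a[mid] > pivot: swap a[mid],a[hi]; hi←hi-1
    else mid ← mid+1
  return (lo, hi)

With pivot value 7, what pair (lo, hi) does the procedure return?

pivot = 7; lo=0, mid=0, hi=8
a[mid]=14>7: swap a[0],a[8]; hi=7 → [6,10,11,12,13,5,18,7,14]
a[mid]=6<7: swap a[0],a[0]; lo=1,mid=1 → [6,10,11,12,13,5,18,7,14]
a[mid]=10>7: swap a[1],a[7]; hi=6 → [6,7,11,12,13,5,18,10,14]
a[mid]=7=7: mid=2
a[mid]=11>7: swap a[2],a[6]; hi=5 → [6,7,18,12,13,5,11,10,14]
a[mid]=18>7: swap a[2],a[5]; hi=4 → [6,7,5,12,13,18,11,10,14]
a[mid]=5<7: swap a[1],a[2]; lo=2,mid=3 → [6,5,7,12,13,18,11,10,14]
a[mid]=12>7: swap a[3],a[4]; hi=3 → [6,5,7,13,12,18,11,10,14]
a[mid]=13>7: swap a[3],a[3]; hi=2 → [6,5,7,13,12,18,11,10,14]
end: lo=2, hi=2; a = [6,5,7,13,12,18,11,10,14]

(2, 2)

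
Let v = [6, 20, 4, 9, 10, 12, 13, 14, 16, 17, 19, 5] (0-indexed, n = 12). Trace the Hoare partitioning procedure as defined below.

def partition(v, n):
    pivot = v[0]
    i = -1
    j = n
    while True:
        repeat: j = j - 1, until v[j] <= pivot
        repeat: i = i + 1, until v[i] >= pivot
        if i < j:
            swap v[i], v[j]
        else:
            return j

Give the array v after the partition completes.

pivot = v[0] = 6; i = -1, j = 12
j→11 (v[11]=5≤6), i→0 (v[0]=6≥6); i<j, swap → [5, 20, 4, 9, 10, 12, 13, 14, 16, 17, 19, 6]
j→2 (v[2]=4≤6), i→1 (v[1]=20≥6); i<j, swap → [5, 4, 20, 9, 10, 12, 13, 14, 16, 17, 19, 6]
j→1, i→2; i≥j, return j=1. v = [5, 4, 20, 9, 10, 12, 13, 14, 16, 17, 19, 6]

[5, 4, 20, 9, 10, 12, 13, 14, 16, 17, 19, 6]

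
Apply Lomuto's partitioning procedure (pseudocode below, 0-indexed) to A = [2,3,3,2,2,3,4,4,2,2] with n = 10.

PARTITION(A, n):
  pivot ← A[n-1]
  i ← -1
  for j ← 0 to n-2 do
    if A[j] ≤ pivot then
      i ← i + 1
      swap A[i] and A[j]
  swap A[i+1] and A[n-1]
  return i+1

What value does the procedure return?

pivot=2, i=-1
j=0: 2≤2, i=0, swap(0,0) ⇒ [2,3,3,2,2,3,4,4,2,2]
j=1: 3>2, skip
j=2: 3>2, skip
j=3: 2≤2, i=1, swap(1,3) ⇒ [2,2,3,3,2,3,4,4,2,2]
j=4: 2≤2, i=2, swap(2,4) ⇒ [2,2,2,3,3,3,4,4,2,2]
j=5: 3>2, skip
j=6: 4>2, skip
j=7: 4>2, skip
j=8: 2≤2, i=3, swap(3,8) ⇒ [2,2,2,2,3,3,4,4,3,2]
swap(4,9) ⇒ [2,2,2,2,2,3,4,4,3,3]; return 4

4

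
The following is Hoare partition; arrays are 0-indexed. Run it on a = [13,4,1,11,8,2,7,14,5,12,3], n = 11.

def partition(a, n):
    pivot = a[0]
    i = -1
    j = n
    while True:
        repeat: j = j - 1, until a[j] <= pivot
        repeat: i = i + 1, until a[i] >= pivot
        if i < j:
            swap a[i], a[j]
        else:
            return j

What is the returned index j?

pivot = a[0] = 13; i = -1, j = 11
j→10 (a[10]=3≤13), i→0 (a[0]=13≥13); i<j, swap → [3,4,1,11,8,2,7,14,5,12,13]
j→9 (a[9]=12≤13), i→7 (a[7]=14≥13); i<j, swap → [3,4,1,11,8,2,7,12,5,14,13]
j→8, i→9; i≥j, return j=8. a = [3,4,1,11,8,2,7,12,5,14,13]

8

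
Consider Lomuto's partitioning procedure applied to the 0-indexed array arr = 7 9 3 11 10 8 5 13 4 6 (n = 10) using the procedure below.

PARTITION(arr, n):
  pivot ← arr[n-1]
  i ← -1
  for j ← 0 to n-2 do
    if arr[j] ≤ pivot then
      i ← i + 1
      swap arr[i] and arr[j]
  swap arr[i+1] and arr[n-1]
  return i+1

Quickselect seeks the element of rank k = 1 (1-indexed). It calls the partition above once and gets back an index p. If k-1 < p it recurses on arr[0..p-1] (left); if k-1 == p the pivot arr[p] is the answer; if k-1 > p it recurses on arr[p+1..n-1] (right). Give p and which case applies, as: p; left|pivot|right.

pivot=6, i=-1
j=0: 7>6, skip
j=1: 9>6, skip
j=2: 3≤6, i=0, swap(0,2) ⇒ 3 9 7 11 10 8 5 13 4 6
j=3: 11>6, skip
j=4: 10>6, skip
j=5: 8>6, skip
j=6: 5≤6, i=1, swap(1,6) ⇒ 3 5 7 11 10 8 9 13 4 6
j=7: 13>6, skip
j=8: 4≤6, i=2, swap(2,8) ⇒ 3 5 4 11 10 8 9 13 7 6
swap(3,9) ⇒ 3 5 4 6 10 8 9 13 7 11; return 3
p = 3; k-1 = 0 < 3 ⇒ left

3; left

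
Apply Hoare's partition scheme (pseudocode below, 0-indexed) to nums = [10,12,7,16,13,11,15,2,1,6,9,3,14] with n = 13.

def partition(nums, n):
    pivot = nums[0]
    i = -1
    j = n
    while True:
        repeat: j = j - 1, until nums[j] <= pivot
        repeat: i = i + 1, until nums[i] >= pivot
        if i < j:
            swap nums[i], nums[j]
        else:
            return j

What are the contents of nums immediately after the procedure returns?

pivot = nums[0] = 10; i = -1, j = 13
j→11 (nums[11]=3≤10), i→0 (nums[0]=10≥10); i<j, swap → [3,12,7,16,13,11,15,2,1,6,9,10,14]
j→10 (nums[10]=9≤10), i→1 (nums[1]=12≥10); i<j, swap → [3,9,7,16,13,11,15,2,1,6,12,10,14]
j→9 (nums[9]=6≤10), i→3 (nums[3]=16≥10); i<j, swap → [3,9,7,6,13,11,15,2,1,16,12,10,14]
j→8 (nums[8]=1≤10), i→4 (nums[4]=13≥10); i<j, swap → [3,9,7,6,1,11,15,2,13,16,12,10,14]
j→7 (nums[7]=2≤10), i→5 (nums[5]=11≥10); i<j, swap → [3,9,7,6,1,2,15,11,13,16,12,10,14]
j→5, i→6; i≥j, return j=5. nums = [3,9,7,6,1,2,15,11,13,16,12,10,14]

[3,9,7,6,1,2,15,11,13,16,12,10,14]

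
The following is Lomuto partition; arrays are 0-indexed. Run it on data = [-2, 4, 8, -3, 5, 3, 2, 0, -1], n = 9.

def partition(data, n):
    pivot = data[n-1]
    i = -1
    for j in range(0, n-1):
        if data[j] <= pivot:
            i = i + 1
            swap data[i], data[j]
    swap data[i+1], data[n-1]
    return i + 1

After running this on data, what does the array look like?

pivot = data[8] = -1; i = -1
j=0: data[0]=-2 ≤ -1 → i=0, swap data[0],data[0] (no change) → [-2, 4, 8, -3, 5, 3, 2, 0, -1]
j=1: data[1]=4 > -1 → no swap
j=2: data[2]=8 > -1 → no swap
j=3: data[3]=-3 ≤ -1 → i=1, swap data[1],data[3] → [-2, -3, 8, 4, 5, 3, 2, 0, -1]
j=4: data[4]=5 > -1 → no swap
j=5: data[5]=3 > -1 → no swap
j=6: data[6]=2 > -1 → no swap
j=7: data[7]=0 > -1 → no swap
final swap data[2],data[8] → [-2, -3, -1, 4, 5, 3, 2, 0, 8]; return 2

[-2, -3, -1, 4, 5, 3, 2, 0, 8]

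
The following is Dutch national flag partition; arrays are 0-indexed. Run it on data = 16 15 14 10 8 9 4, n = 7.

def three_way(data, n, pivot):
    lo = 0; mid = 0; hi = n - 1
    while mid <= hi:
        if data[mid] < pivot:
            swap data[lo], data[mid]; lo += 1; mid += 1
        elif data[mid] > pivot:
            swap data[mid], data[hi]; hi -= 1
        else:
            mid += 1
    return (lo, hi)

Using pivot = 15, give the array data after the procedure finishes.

4 14 10 8 9 15 16

lo=0 mid=0 hi=6
16>15: swap(0,6), hi=5 ⇒ 4 15 14 10 8 9 16
4<15: swap(0,0), lo=1 mid=1 ⇒ 4 15 14 10 8 9 16
15=15: mid=2
14<15: swap(1,2), lo=2 mid=3 ⇒ 4 14 15 10 8 9 16
10<15: swap(2,3), lo=3 mid=4 ⇒ 4 14 10 15 8 9 16
8<15: swap(3,4), lo=4 mid=5 ⇒ 4 14 10 8 15 9 16
9<15: swap(4,5), lo=5 mid=6 ⇒ 4 14 10 8 9 15 16
done. lo=5 hi=5; data=4 14 10 8 9 15 16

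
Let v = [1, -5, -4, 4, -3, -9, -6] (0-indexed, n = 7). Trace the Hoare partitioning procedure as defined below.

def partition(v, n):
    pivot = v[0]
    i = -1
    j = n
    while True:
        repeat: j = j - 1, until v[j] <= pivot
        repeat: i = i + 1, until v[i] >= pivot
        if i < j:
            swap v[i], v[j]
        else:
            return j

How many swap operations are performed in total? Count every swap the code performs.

2

pivot = v[0] = 1; i = -1, j = 7
j→6 (v[6]=-6≤1), i→0 (v[0]=1≥1); i<j, swap → [-6, -5, -4, 4, -3, -9, 1]
j→5 (v[5]=-9≤1), i→3 (v[3]=4≥1); i<j, swap → [-6, -5, -4, -9, -3, 4, 1]
j→4, i→5; i≥j, return j=4. v = [-6, -5, -4, -9, -3, 4, 1]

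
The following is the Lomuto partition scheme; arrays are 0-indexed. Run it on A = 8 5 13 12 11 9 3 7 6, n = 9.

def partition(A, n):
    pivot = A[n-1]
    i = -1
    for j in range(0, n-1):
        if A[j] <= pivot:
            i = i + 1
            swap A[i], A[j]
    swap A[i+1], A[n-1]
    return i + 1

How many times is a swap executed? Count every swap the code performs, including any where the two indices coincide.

pivot=6, i=-1
j=0: 8>6, skip
j=1: 5≤6, i=0, swap(0,1) ⇒ 5 8 13 12 11 9 3 7 6
j=2: 13>6, skip
j=3: 12>6, skip
j=4: 11>6, skip
j=5: 9>6, skip
j=6: 3≤6, i=1, swap(1,6) ⇒ 5 3 13 12 11 9 8 7 6
j=7: 7>6, skip
swap(2,8) ⇒ 5 3 6 12 11 9 8 7 13; return 2

3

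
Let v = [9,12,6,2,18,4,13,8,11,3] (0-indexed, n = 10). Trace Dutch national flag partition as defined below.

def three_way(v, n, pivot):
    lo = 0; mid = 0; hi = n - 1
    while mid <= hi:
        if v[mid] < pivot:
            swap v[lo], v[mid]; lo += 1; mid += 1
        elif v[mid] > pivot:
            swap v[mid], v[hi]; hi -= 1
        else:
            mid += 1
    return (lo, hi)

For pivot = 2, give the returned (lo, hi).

pivot = 2; lo=0, mid=0, hi=9
v[mid]=9>2: swap v[0],v[9]; hi=8 → [3,12,6,2,18,4,13,8,11,9]
v[mid]=3>2: swap v[0],v[8]; hi=7 → [11,12,6,2,18,4,13,8,3,9]
v[mid]=11>2: swap v[0],v[7]; hi=6 → [8,12,6,2,18,4,13,11,3,9]
v[mid]=8>2: swap v[0],v[6]; hi=5 → [13,12,6,2,18,4,8,11,3,9]
v[mid]=13>2: swap v[0],v[5]; hi=4 → [4,12,6,2,18,13,8,11,3,9]
v[mid]=4>2: swap v[0],v[4]; hi=3 → [18,12,6,2,4,13,8,11,3,9]
v[mid]=18>2: swap v[0],v[3]; hi=2 → [2,12,6,18,4,13,8,11,3,9]
v[mid]=2=2: mid=1
v[mid]=12>2: swap v[1],v[2]; hi=1 → [2,6,12,18,4,13,8,11,3,9]
v[mid]=6>2: swap v[1],v[1]; hi=0 → [2,6,12,18,4,13,8,11,3,9]
end: lo=0, hi=0; v = [2,6,12,18,4,13,8,11,3,9]

(0, 0)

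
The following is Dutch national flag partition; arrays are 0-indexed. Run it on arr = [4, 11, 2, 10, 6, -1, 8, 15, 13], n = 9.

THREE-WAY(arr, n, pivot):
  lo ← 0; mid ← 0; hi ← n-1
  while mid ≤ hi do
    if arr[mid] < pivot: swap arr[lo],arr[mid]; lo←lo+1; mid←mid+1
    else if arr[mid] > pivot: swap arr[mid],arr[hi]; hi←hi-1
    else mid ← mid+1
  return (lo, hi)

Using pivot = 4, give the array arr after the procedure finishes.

pivot = 4; lo=0, mid=0, hi=8
arr[mid]=4=4: mid=1
arr[mid]=11>4: swap arr[1],arr[8]; hi=7 → [4, 13, 2, 10, 6, -1, 8, 15, 11]
arr[mid]=13>4: swap arr[1],arr[7]; hi=6 → [4, 15, 2, 10, 6, -1, 8, 13, 11]
arr[mid]=15>4: swap arr[1],arr[6]; hi=5 → [4, 8, 2, 10, 6, -1, 15, 13, 11]
arr[mid]=8>4: swap arr[1],arr[5]; hi=4 → [4, -1, 2, 10, 6, 8, 15, 13, 11]
arr[mid]=-1<4: swap arr[0],arr[1]; lo=1,mid=2 → [-1, 4, 2, 10, 6, 8, 15, 13, 11]
arr[mid]=2<4: swap arr[1],arr[2]; lo=2,mid=3 → [-1, 2, 4, 10, 6, 8, 15, 13, 11]
arr[mid]=10>4: swap arr[3],arr[4]; hi=3 → [-1, 2, 4, 6, 10, 8, 15, 13, 11]
arr[mid]=6>4: swap arr[3],arr[3]; hi=2 → [-1, 2, 4, 6, 10, 8, 15, 13, 11]
end: lo=2, hi=2; arr = [-1, 2, 4, 6, 10, 8, 15, 13, 11]

[-1, 2, 4, 6, 10, 8, 15, 13, 11]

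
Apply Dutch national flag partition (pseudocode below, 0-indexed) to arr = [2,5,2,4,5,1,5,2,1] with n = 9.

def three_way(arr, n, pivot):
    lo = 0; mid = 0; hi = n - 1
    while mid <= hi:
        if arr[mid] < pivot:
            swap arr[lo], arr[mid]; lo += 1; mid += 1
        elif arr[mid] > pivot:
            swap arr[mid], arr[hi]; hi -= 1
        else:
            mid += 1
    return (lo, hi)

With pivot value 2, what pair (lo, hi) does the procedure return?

(2, 4)

lo=0 mid=0 hi=8
2=2: mid=1
5>2: swap(1,8), hi=7 ⇒ [2,1,2,4,5,1,5,2,5]
1<2: swap(0,1), lo=1 mid=2 ⇒ [1,2,2,4,5,1,5,2,5]
2=2: mid=3
4>2: swap(3,7), hi=6 ⇒ [1,2,2,2,5,1,5,4,5]
2=2: mid=4
5>2: swap(4,6), hi=5 ⇒ [1,2,2,2,5,1,5,4,5]
5>2: swap(4,5), hi=4 ⇒ [1,2,2,2,1,5,5,4,5]
1<2: swap(1,4), lo=2 mid=5 ⇒ [1,1,2,2,2,5,5,4,5]
done. lo=2 hi=4; arr=[1,1,2,2,2,5,5,4,5]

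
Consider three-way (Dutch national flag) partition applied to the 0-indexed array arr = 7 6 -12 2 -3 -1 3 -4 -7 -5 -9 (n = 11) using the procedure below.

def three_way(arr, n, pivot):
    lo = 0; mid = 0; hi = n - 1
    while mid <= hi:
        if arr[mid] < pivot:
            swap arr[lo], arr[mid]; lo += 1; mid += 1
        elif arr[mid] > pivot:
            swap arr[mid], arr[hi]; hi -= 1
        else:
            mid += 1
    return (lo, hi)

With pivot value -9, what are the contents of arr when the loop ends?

pivot = -9; lo=0, mid=0, hi=10
arr[mid]=7>-9: swap arr[0],arr[10]; hi=9 → -9 6 -12 2 -3 -1 3 -4 -7 -5 7
arr[mid]=-9=-9: mid=1
arr[mid]=6>-9: swap arr[1],arr[9]; hi=8 → -9 -5 -12 2 -3 -1 3 -4 -7 6 7
arr[mid]=-5>-9: swap arr[1],arr[8]; hi=7 → -9 -7 -12 2 -3 -1 3 -4 -5 6 7
arr[mid]=-7>-9: swap arr[1],arr[7]; hi=6 → -9 -4 -12 2 -3 -1 3 -7 -5 6 7
arr[mid]=-4>-9: swap arr[1],arr[6]; hi=5 → -9 3 -12 2 -3 -1 -4 -7 -5 6 7
arr[mid]=3>-9: swap arr[1],arr[5]; hi=4 → -9 -1 -12 2 -3 3 -4 -7 -5 6 7
arr[mid]=-1>-9: swap arr[1],arr[4]; hi=3 → -9 -3 -12 2 -1 3 -4 -7 -5 6 7
arr[mid]=-3>-9: swap arr[1],arr[3]; hi=2 → -9 2 -12 -3 -1 3 -4 -7 -5 6 7
arr[mid]=2>-9: swap arr[1],arr[2]; hi=1 → -9 -12 2 -3 -1 3 -4 -7 -5 6 7
arr[mid]=-12<-9: swap arr[0],arr[1]; lo=1,mid=2 → -12 -9 2 -3 -1 3 -4 -7 -5 6 7
end: lo=1, hi=1; arr = -12 -9 2 -3 -1 3 -4 -7 -5 6 7

-12 -9 2 -3 -1 3 -4 -7 -5 6 7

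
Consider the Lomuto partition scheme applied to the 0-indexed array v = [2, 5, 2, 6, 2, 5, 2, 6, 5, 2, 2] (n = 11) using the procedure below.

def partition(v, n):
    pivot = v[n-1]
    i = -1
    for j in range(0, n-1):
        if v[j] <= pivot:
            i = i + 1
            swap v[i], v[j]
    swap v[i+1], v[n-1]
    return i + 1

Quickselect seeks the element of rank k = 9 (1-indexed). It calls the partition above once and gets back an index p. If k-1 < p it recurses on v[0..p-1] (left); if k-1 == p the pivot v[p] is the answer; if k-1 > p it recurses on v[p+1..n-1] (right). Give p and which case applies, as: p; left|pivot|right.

pivot=2, i=-1
j=0: 2≤2, i=0, swap(0,0) ⇒ [2, 5, 2, 6, 2, 5, 2, 6, 5, 2, 2]
j=1: 5>2, skip
j=2: 2≤2, i=1, swap(1,2) ⇒ [2, 2, 5, 6, 2, 5, 2, 6, 5, 2, 2]
j=3: 6>2, skip
j=4: 2≤2, i=2, swap(2,4) ⇒ [2, 2, 2, 6, 5, 5, 2, 6, 5, 2, 2]
j=5: 5>2, skip
j=6: 2≤2, i=3, swap(3,6) ⇒ [2, 2, 2, 2, 5, 5, 6, 6, 5, 2, 2]
j=7: 6>2, skip
j=8: 5>2, skip
j=9: 2≤2, i=4, swap(4,9) ⇒ [2, 2, 2, 2, 2, 5, 6, 6, 5, 5, 2]
swap(5,10) ⇒ [2, 2, 2, 2, 2, 2, 6, 6, 5, 5, 5]; return 5
p = 5; k-1 = 8 > 5 ⇒ right

5; right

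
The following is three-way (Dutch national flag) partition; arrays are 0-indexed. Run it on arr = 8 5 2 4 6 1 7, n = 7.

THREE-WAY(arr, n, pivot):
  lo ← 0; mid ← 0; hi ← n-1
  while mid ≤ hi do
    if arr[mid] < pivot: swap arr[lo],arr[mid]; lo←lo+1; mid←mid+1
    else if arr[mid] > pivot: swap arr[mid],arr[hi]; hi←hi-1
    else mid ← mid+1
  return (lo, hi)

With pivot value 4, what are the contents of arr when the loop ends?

pivot = 4; lo=0, mid=0, hi=6
arr[mid]=8>4: swap arr[0],arr[6]; hi=5 → 7 5 2 4 6 1 8
arr[mid]=7>4: swap arr[0],arr[5]; hi=4 → 1 5 2 4 6 7 8
arr[mid]=1<4: swap arr[0],arr[0]; lo=1,mid=1 → 1 5 2 4 6 7 8
arr[mid]=5>4: swap arr[1],arr[4]; hi=3 → 1 6 2 4 5 7 8
arr[mid]=6>4: swap arr[1],arr[3]; hi=2 → 1 4 2 6 5 7 8
arr[mid]=4=4: mid=2
arr[mid]=2<4: swap arr[1],arr[2]; lo=2,mid=3 → 1 2 4 6 5 7 8
end: lo=2, hi=2; arr = 1 2 4 6 5 7 8

1 2 4 6 5 7 8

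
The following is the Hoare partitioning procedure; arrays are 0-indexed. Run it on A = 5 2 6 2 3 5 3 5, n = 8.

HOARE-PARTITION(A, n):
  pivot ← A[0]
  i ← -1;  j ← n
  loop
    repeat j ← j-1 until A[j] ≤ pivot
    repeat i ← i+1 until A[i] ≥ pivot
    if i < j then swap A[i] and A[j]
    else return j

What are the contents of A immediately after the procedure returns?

pivot=5
j stops at 7 (5), i stops at 0 (5); swap ⇒ 5 2 6 2 3 5 3 5
j stops at 6 (3), i stops at 2 (6); swap ⇒ 5 2 3 2 3 5 6 5
j stops at 5, i stops at 5; i≥j ⇒ return 5. A=5 2 3 2 3 5 6 5

5 2 3 2 3 5 6 5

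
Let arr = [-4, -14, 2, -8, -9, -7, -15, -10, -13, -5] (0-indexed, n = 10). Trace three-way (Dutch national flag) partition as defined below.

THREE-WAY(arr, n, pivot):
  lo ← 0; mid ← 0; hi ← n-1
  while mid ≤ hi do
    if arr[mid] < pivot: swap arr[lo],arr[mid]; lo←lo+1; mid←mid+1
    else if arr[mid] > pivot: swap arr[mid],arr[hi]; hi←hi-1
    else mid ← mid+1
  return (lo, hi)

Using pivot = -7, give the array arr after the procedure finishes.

[-13, -14, -10, -8, -9, -15, -7, 2, -5, -4]

lo=0 mid=0 hi=9
-4>-7: swap(0,9), hi=8 ⇒ [-5, -14, 2, -8, -9, -7, -15, -10, -13, -4]
-5>-7: swap(0,8), hi=7 ⇒ [-13, -14, 2, -8, -9, -7, -15, -10, -5, -4]
-13<-7: swap(0,0), lo=1 mid=1 ⇒ [-13, -14, 2, -8, -9, -7, -15, -10, -5, -4]
-14<-7: swap(1,1), lo=2 mid=2 ⇒ [-13, -14, 2, -8, -9, -7, -15, -10, -5, -4]
2>-7: swap(2,7), hi=6 ⇒ [-13, -14, -10, -8, -9, -7, -15, 2, -5, -4]
-10<-7: swap(2,2), lo=3 mid=3 ⇒ [-13, -14, -10, -8, -9, -7, -15, 2, -5, -4]
-8<-7: swap(3,3), lo=4 mid=4 ⇒ [-13, -14, -10, -8, -9, -7, -15, 2, -5, -4]
-9<-7: swap(4,4), lo=5 mid=5 ⇒ [-13, -14, -10, -8, -9, -7, -15, 2, -5, -4]
-7=-7: mid=6
-15<-7: swap(5,6), lo=6 mid=7 ⇒ [-13, -14, -10, -8, -9, -15, -7, 2, -5, -4]
done. lo=6 hi=6; arr=[-13, -14, -10, -8, -9, -15, -7, 2, -5, -4]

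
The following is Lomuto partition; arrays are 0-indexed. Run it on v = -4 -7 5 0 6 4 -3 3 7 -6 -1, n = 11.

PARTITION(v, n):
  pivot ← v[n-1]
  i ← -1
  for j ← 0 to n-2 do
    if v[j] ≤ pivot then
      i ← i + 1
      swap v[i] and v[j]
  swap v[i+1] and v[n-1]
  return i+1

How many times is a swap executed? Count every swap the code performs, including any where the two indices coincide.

5

pivot=-1, i=-1
j=0: -4≤-1, i=0, swap(0,0) ⇒ -4 -7 5 0 6 4 -3 3 7 -6 -1
j=1: -7≤-1, i=1, swap(1,1) ⇒ -4 -7 5 0 6 4 -3 3 7 -6 -1
j=2: 5>-1, skip
j=3: 0>-1, skip
j=4: 6>-1, skip
j=5: 4>-1, skip
j=6: -3≤-1, i=2, swap(2,6) ⇒ -4 -7 -3 0 6 4 5 3 7 -6 -1
j=7: 3>-1, skip
j=8: 7>-1, skip
j=9: -6≤-1, i=3, swap(3,9) ⇒ -4 -7 -3 -6 6 4 5 3 7 0 -1
swap(4,10) ⇒ -4 -7 -3 -6 -1 4 5 3 7 0 6; return 4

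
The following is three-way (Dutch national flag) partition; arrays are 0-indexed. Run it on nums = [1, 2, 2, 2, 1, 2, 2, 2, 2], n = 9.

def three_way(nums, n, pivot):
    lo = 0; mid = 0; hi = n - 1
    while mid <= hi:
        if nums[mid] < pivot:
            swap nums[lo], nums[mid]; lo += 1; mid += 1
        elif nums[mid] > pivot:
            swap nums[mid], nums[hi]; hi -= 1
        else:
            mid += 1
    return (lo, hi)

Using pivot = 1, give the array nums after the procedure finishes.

lo=0 mid=0 hi=8
1=1: mid=1
2>1: swap(1,8), hi=7 ⇒ [1, 2, 2, 2, 1, 2, 2, 2, 2]
2>1: swap(1,7), hi=6 ⇒ [1, 2, 2, 2, 1, 2, 2, 2, 2]
2>1: swap(1,6), hi=5 ⇒ [1, 2, 2, 2, 1, 2, 2, 2, 2]
2>1: swap(1,5), hi=4 ⇒ [1, 2, 2, 2, 1, 2, 2, 2, 2]
2>1: swap(1,4), hi=3 ⇒ [1, 1, 2, 2, 2, 2, 2, 2, 2]
1=1: mid=2
2>1: swap(2,3), hi=2 ⇒ [1, 1, 2, 2, 2, 2, 2, 2, 2]
2>1: swap(2,2), hi=1 ⇒ [1, 1, 2, 2, 2, 2, 2, 2, 2]
done. lo=0 hi=1; nums=[1, 1, 2, 2, 2, 2, 2, 2, 2]

[1, 1, 2, 2, 2, 2, 2, 2, 2]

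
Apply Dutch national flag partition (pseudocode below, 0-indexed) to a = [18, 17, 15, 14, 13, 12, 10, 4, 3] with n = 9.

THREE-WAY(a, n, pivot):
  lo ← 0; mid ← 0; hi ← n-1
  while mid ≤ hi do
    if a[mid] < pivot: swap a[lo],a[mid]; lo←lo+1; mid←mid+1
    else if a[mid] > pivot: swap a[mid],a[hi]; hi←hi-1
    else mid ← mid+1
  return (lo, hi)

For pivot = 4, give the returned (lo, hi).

lo=0 mid=0 hi=8
18>4: swap(0,8), hi=7 ⇒ [3, 17, 15, 14, 13, 12, 10, 4, 18]
3<4: swap(0,0), lo=1 mid=1 ⇒ [3, 17, 15, 14, 13, 12, 10, 4, 18]
17>4: swap(1,7), hi=6 ⇒ [3, 4, 15, 14, 13, 12, 10, 17, 18]
4=4: mid=2
15>4: swap(2,6), hi=5 ⇒ [3, 4, 10, 14, 13, 12, 15, 17, 18]
10>4: swap(2,5), hi=4 ⇒ [3, 4, 12, 14, 13, 10, 15, 17, 18]
12>4: swap(2,4), hi=3 ⇒ [3, 4, 13, 14, 12, 10, 15, 17, 18]
13>4: swap(2,3), hi=2 ⇒ [3, 4, 14, 13, 12, 10, 15, 17, 18]
14>4: swap(2,2), hi=1 ⇒ [3, 4, 14, 13, 12, 10, 15, 17, 18]
done. lo=1 hi=1; a=[3, 4, 14, 13, 12, 10, 15, 17, 18]

(1, 1)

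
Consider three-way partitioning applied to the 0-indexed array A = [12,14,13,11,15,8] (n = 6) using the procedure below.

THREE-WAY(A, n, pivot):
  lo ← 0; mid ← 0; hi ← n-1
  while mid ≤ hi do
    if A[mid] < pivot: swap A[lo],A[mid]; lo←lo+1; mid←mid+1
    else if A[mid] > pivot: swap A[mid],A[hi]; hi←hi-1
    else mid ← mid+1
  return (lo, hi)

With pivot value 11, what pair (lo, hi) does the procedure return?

pivot = 11; lo=0, mid=0, hi=5
A[mid]=12>11: swap A[0],A[5]; hi=4 → [8,14,13,11,15,12]
A[mid]=8<11: swap A[0],A[0]; lo=1,mid=1 → [8,14,13,11,15,12]
A[mid]=14>11: swap A[1],A[4]; hi=3 → [8,15,13,11,14,12]
A[mid]=15>11: swap A[1],A[3]; hi=2 → [8,11,13,15,14,12]
A[mid]=11=11: mid=2
A[mid]=13>11: swap A[2],A[2]; hi=1 → [8,11,13,15,14,12]
end: lo=1, hi=1; A = [8,11,13,15,14,12]

(1, 1)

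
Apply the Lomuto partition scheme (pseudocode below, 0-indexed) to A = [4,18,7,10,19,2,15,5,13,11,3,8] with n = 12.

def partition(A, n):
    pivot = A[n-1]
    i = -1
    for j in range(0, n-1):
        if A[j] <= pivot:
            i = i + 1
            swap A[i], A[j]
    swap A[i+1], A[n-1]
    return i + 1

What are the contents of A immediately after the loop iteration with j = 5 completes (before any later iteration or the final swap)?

[4,7,2,10,19,18,15,5,13,11,3,8]

pivot = A[11] = 8; i = -1
j=0: A[0]=4 ≤ 8 → i=0, swap A[0],A[0] (no change) → [4,18,7,10,19,2,15,5,13,11,3,8]
j=1: A[1]=18 > 8 → no swap
j=2: A[2]=7 ≤ 8 → i=1, swap A[1],A[2] → [4,7,18,10,19,2,15,5,13,11,3,8]
j=3: A[3]=10 > 8 → no swap
j=4: A[4]=19 > 8 → no swap
j=5: A[5]=2 ≤ 8 → i=2, swap A[2],A[5] → [4,7,2,10,19,18,15,5,13,11,3,8]
(after j=5) A = [4,7,2,10,19,18,15,5,13,11,3,8]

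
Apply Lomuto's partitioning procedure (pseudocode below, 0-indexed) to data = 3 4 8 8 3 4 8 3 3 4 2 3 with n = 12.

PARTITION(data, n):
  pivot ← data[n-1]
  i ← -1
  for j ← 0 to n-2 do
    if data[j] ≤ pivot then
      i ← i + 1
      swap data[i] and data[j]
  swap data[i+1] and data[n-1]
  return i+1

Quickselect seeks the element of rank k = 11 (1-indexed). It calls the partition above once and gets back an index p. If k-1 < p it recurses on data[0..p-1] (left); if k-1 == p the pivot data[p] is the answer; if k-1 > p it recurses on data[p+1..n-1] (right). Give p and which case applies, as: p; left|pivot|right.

pivot = data[11] = 3; i = -1
j=0: data[0]=3 ≤ 3 → i=0, swap data[0],data[0] (no change) → 3 4 8 8 3 4 8 3 3 4 2 3
j=1: data[1]=4 > 3 → no swap
j=2: data[2]=8 > 3 → no swap
j=3: data[3]=8 > 3 → no swap
j=4: data[4]=3 ≤ 3 → i=1, swap data[1],data[4] → 3 3 8 8 4 4 8 3 3 4 2 3
j=5: data[5]=4 > 3 → no swap
j=6: data[6]=8 > 3 → no swap
j=7: data[7]=3 ≤ 3 → i=2, swap data[2],data[7] → 3 3 3 8 4 4 8 8 3 4 2 3
j=8: data[8]=3 ≤ 3 → i=3, swap data[3],data[8] → 3 3 3 3 4 4 8 8 8 4 2 3
j=9: data[9]=4 > 3 → no swap
j=10: data[10]=2 ≤ 3 → i=4, swap data[4],data[10] → 3 3 3 3 2 4 8 8 8 4 4 3
final swap data[5],data[11] → 3 3 3 3 2 3 8 8 8 4 4 4; return 5
p = 5; k-1 = 10 > 5 ⇒ right

5; right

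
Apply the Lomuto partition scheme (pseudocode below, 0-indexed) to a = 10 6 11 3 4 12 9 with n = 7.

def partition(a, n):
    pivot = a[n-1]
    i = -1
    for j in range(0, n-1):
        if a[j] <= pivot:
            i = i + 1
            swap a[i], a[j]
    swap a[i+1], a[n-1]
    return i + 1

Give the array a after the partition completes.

pivot=9, i=-1
j=0: 10>9, skip
j=1: 6≤9, i=0, swap(0,1) ⇒ 6 10 11 3 4 12 9
j=2: 11>9, skip
j=3: 3≤9, i=1, swap(1,3) ⇒ 6 3 11 10 4 12 9
j=4: 4≤9, i=2, swap(2,4) ⇒ 6 3 4 10 11 12 9
j=5: 12>9, skip
swap(3,6) ⇒ 6 3 4 9 11 12 10; return 3

6 3 4 9 11 12 10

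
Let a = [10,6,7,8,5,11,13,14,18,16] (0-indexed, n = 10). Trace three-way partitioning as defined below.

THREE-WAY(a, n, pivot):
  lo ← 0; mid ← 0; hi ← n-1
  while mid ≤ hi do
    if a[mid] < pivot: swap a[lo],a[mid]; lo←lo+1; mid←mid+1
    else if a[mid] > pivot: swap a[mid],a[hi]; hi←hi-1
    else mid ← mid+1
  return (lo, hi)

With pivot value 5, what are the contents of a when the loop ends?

lo=0 mid=0 hi=9
10>5: swap(0,9), hi=8 ⇒ [16,6,7,8,5,11,13,14,18,10]
16>5: swap(0,8), hi=7 ⇒ [18,6,7,8,5,11,13,14,16,10]
18>5: swap(0,7), hi=6 ⇒ [14,6,7,8,5,11,13,18,16,10]
14>5: swap(0,6), hi=5 ⇒ [13,6,7,8,5,11,14,18,16,10]
13>5: swap(0,5), hi=4 ⇒ [11,6,7,8,5,13,14,18,16,10]
11>5: swap(0,4), hi=3 ⇒ [5,6,7,8,11,13,14,18,16,10]
5=5: mid=1
6>5: swap(1,3), hi=2 ⇒ [5,8,7,6,11,13,14,18,16,10]
8>5: swap(1,2), hi=1 ⇒ [5,7,8,6,11,13,14,18,16,10]
7>5: swap(1,1), hi=0 ⇒ [5,7,8,6,11,13,14,18,16,10]
done. lo=0 hi=0; a=[5,7,8,6,11,13,14,18,16,10]

[5,7,8,6,11,13,14,18,16,10]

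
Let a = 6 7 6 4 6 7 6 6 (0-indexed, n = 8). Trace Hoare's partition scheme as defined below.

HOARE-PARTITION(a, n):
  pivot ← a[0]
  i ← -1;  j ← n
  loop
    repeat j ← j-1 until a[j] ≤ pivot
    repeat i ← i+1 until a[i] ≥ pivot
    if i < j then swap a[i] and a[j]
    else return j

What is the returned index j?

3

pivot=6
j stops at 7 (6), i stops at 0 (6); swap ⇒ 6 7 6 4 6 7 6 6
j stops at 6 (6), i stops at 1 (7); swap ⇒ 6 6 6 4 6 7 7 6
j stops at 4 (6), i stops at 2 (6); swap ⇒ 6 6 6 4 6 7 7 6
j stops at 3, i stops at 4; i≥j ⇒ return 3. a=6 6 6 4 6 7 7 6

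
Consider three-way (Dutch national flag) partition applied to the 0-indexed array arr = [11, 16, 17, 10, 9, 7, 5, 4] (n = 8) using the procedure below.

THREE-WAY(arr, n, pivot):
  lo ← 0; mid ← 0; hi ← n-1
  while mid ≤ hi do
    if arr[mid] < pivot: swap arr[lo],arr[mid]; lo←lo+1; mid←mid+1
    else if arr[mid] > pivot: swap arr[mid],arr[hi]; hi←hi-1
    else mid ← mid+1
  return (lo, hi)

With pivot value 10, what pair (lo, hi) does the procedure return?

lo=0 mid=0 hi=7
11>10: swap(0,7), hi=6 ⇒ [4, 16, 17, 10, 9, 7, 5, 11]
4<10: swap(0,0), lo=1 mid=1 ⇒ [4, 16, 17, 10, 9, 7, 5, 11]
16>10: swap(1,6), hi=5 ⇒ [4, 5, 17, 10, 9, 7, 16, 11]
5<10: swap(1,1), lo=2 mid=2 ⇒ [4, 5, 17, 10, 9, 7, 16, 11]
17>10: swap(2,5), hi=4 ⇒ [4, 5, 7, 10, 9, 17, 16, 11]
7<10: swap(2,2), lo=3 mid=3 ⇒ [4, 5, 7, 10, 9, 17, 16, 11]
10=10: mid=4
9<10: swap(3,4), lo=4 mid=5 ⇒ [4, 5, 7, 9, 10, 17, 16, 11]
done. lo=4 hi=4; arr=[4, 5, 7, 9, 10, 17, 16, 11]

(4, 4)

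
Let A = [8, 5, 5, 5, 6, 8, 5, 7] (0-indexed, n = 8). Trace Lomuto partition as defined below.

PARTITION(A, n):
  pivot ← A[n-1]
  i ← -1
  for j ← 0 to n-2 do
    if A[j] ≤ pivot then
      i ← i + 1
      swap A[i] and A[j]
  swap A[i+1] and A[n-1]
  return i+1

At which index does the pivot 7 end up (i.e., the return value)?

pivot = A[7] = 7; i = -1
j=0: A[0]=8 > 7 → no swap
j=1: A[1]=5 ≤ 7 → i=0, swap A[0],A[1] → [5, 8, 5, 5, 6, 8, 5, 7]
j=2: A[2]=5 ≤ 7 → i=1, swap A[1],A[2] → [5, 5, 8, 5, 6, 8, 5, 7]
j=3: A[3]=5 ≤ 7 → i=2, swap A[2],A[3] → [5, 5, 5, 8, 6, 8, 5, 7]
j=4: A[4]=6 ≤ 7 → i=3, swap A[3],A[4] → [5, 5, 5, 6, 8, 8, 5, 7]
j=5: A[5]=8 > 7 → no swap
j=6: A[6]=5 ≤ 7 → i=4, swap A[4],A[6] → [5, 5, 5, 6, 5, 8, 8, 7]
final swap A[5],A[7] → [5, 5, 5, 6, 5, 7, 8, 8]; return 5

5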